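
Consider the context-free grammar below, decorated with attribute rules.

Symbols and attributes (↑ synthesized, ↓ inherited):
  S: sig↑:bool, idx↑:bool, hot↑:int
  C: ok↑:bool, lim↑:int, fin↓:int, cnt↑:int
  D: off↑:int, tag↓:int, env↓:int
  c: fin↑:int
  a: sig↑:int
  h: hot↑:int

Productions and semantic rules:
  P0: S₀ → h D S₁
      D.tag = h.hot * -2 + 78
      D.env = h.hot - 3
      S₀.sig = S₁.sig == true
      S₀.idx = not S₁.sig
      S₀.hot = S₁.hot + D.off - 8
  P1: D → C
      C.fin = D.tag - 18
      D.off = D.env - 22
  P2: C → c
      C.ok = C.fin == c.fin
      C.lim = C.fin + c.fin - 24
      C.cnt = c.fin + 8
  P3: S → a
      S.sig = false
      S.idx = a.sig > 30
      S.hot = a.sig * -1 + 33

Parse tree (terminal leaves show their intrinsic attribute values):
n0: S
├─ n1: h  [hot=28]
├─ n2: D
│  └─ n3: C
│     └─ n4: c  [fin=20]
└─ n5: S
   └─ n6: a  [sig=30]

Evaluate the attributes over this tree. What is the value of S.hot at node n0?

1. n1.hot = 28  [terminal]
2. n2.tag = 22  [h.hot * -2 + 78]
3. n2.env = 25  [h.hot - 3]
4. n3.fin = 4  [D.tag - 18]
5. n4.fin = 20  [terminal]
6. n3.ok = false  [C.fin == c.fin]
7. n3.lim = 0  [C.fin + c.fin - 24]
8. n3.cnt = 28  [c.fin + 8]
9. n2.off = 3  [D.env - 22]
10. n6.sig = 30  [terminal]
11. n5.sig = false  [false]
12. n5.idx = false  [a.sig > 30]
13. n5.hot = 3  [a.sig * -1 + 33]
14. n0.sig = false  [S₁.sig == true]
15. n0.idx = true  [not S₁.sig]
16. n0.hot = -2  [S₁.hot + D.off - 8]

-2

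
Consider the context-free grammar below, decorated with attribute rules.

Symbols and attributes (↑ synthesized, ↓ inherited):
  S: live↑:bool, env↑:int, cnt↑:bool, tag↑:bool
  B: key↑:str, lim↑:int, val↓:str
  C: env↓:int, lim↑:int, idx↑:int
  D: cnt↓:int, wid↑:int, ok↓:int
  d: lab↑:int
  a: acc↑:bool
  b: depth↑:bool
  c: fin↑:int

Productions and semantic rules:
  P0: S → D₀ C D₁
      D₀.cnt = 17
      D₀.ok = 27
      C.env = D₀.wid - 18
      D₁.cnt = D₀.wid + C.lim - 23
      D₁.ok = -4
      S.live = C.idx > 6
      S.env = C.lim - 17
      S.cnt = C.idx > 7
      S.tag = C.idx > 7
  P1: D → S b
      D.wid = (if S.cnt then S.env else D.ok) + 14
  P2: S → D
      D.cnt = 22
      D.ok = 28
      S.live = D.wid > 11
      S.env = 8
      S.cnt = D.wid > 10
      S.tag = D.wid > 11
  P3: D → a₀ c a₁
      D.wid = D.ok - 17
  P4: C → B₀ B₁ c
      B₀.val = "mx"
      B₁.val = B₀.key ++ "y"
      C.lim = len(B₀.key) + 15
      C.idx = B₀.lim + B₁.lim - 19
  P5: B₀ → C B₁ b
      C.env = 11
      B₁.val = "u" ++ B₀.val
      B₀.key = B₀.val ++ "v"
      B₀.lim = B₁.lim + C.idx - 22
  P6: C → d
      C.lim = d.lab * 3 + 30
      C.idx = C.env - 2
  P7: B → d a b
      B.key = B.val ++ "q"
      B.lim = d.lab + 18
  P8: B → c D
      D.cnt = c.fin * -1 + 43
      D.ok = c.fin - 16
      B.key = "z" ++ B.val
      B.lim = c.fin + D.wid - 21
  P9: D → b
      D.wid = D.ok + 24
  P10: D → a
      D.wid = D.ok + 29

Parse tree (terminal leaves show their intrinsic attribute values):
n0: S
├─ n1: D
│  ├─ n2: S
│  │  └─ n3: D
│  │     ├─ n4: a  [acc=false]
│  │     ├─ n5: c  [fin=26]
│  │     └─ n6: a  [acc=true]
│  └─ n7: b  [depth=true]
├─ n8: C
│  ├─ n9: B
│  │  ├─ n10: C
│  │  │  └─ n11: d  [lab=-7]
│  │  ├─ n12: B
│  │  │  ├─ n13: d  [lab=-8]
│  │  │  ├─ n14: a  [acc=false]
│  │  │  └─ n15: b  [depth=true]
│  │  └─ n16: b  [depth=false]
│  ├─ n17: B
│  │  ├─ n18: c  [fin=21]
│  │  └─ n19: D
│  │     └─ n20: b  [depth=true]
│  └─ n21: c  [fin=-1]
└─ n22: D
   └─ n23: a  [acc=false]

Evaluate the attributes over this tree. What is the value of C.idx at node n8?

1. n1.cnt = 17  [17]
2. n1.ok = 27  [27]
3. n3.cnt = 22  [22]
4. n3.ok = 28  [28]
5. n4.acc = false  [terminal]
6. n5.fin = 26  [terminal]
7. n6.acc = true  [terminal]
8. n3.wid = 11  [D.ok - 17]
9. n2.live = false  [D.wid > 11]
10. n2.env = 8  [8]
11. n2.cnt = true  [D.wid > 10]
12. n2.tag = false  [D.wid > 11]
13. n7.depth = true  [terminal]
14. n1.wid = 22  [(if S.cnt then S.env else D.ok) + 14]
15. n8.env = 4  [D₀.wid - 18]
16. n9.val = "mx"  ["mx"]
17. n10.env = 11  [11]
18. n11.lab = -7  [terminal]
19. n10.lim = 9  [d.lab * 3 + 30]
20. n10.idx = 9  [C.env - 2]
21. n12.val = "umx"  ["u" ++ B₀.val]
22. n13.lab = -8  [terminal]
23. n14.acc = false  [terminal]
24. n15.depth = true  [terminal]
25. n12.key = "umxq"  [B.val ++ "q"]
26. n12.lim = 10  [d.lab + 18]
27. n16.depth = false  [terminal]
28. n9.key = "mxv"  [B₀.val ++ "v"]
29. n9.lim = -3  [B₁.lim + C.idx - 22]
30. n17.val = "mxvy"  [B₀.key ++ "y"]
31. n18.fin = 21  [terminal]
32. n19.cnt = 22  [c.fin * -1 + 43]
33. n19.ok = 5  [c.fin - 16]
34. n20.depth = true  [terminal]
35. n19.wid = 29  [D.ok + 24]
36. n17.key = "zmxvy"  ["z" ++ B.val]
37. n17.lim = 29  [c.fin + D.wid - 21]
38. n21.fin = -1  [terminal]
39. n8.lim = 18  [len(B₀.key) + 15]
40. n8.idx = 7  [B₀.lim + B₁.lim - 19]
41. n22.cnt = 17  [D₀.wid + C.lim - 23]
42. n22.ok = -4  [-4]
43. n23.acc = false  [terminal]
44. n22.wid = 25  [D.ok + 29]
45. n0.live = true  [C.idx > 6]
46. n0.env = 1  [C.lim - 17]
47. n0.cnt = false  [C.idx > 7]
48. n0.tag = false  [C.idx > 7]

7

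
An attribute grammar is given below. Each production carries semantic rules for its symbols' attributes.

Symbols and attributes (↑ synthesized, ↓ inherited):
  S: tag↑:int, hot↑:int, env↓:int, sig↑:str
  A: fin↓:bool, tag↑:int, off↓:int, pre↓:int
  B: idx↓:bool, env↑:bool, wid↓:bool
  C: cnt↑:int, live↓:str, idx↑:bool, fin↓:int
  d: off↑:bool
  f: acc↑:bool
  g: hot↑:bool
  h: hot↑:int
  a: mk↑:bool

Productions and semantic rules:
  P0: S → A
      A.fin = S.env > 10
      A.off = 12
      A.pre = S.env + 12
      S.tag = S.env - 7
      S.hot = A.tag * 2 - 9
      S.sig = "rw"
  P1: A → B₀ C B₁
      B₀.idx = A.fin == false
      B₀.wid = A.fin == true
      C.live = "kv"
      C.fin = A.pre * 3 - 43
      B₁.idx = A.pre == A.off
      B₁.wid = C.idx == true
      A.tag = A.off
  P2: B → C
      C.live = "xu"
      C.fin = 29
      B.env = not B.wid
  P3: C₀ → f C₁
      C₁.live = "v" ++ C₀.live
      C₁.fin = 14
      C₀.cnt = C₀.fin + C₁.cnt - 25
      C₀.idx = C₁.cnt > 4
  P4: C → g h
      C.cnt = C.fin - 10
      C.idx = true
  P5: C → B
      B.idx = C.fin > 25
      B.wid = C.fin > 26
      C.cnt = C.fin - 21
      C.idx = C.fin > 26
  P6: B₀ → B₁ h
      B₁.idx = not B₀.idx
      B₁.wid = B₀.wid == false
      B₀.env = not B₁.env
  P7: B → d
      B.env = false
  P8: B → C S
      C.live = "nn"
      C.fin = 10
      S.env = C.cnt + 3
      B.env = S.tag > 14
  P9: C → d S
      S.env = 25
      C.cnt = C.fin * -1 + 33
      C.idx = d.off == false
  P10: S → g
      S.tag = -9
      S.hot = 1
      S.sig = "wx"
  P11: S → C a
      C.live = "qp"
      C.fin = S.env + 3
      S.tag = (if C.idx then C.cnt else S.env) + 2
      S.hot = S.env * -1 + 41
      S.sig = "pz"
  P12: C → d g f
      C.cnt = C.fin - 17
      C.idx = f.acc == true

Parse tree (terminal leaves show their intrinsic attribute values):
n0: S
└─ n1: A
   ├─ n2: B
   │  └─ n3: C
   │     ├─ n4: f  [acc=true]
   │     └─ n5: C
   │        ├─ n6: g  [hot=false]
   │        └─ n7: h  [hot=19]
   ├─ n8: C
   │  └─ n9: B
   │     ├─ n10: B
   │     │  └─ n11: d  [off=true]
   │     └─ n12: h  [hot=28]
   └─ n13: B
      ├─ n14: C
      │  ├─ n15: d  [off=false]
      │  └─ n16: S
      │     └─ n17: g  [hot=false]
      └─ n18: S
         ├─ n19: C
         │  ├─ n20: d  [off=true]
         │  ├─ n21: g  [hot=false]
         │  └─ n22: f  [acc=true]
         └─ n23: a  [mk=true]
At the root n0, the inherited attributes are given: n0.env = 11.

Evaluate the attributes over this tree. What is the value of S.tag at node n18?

1. n0.env = 11  [given at root]
2. n1.fin = true  [S.env > 10]
3. n1.off = 12  [12]
4. n1.pre = 23  [S.env + 12]
5. n2.idx = false  [A.fin == false]
6. n2.wid = true  [A.fin == true]
7. n3.live = "xu"  ["xu"]
8. n3.fin = 29  [29]
9. n4.acc = true  [terminal]
10. n5.live = "vxu"  ["v" ++ C₀.live]
11. n5.fin = 14  [14]
12. n6.hot = false  [terminal]
13. n7.hot = 19  [terminal]
14. n5.cnt = 4  [C.fin - 10]
15. n5.idx = true  [true]
16. n3.cnt = 8  [C₀.fin + C₁.cnt - 25]
17. n3.idx = false  [C₁.cnt > 4]
18. n2.env = false  [not B.wid]
19. n8.live = "kv"  ["kv"]
20. n8.fin = 26  [A.pre * 3 - 43]
21. n9.idx = true  [C.fin > 25]
22. n9.wid = false  [C.fin > 26]
23. n10.idx = false  [not B₀.idx]
24. n10.wid = true  [B₀.wid == false]
25. n11.off = true  [terminal]
26. n10.env = false  [false]
27. n12.hot = 28  [terminal]
28. n9.env = true  [not B₁.env]
29. n8.cnt = 5  [C.fin - 21]
30. n8.idx = false  [C.fin > 26]
31. n13.idx = false  [A.pre == A.off]
32. n13.wid = false  [C.idx == true]
33. n14.live = "nn"  ["nn"]
34. n14.fin = 10  [10]
35. n15.off = false  [terminal]
36. n16.env = 25  [25]
37. n17.hot = false  [terminal]
38. n16.tag = -9  [-9]
39. n16.hot = 1  [1]
40. n16.sig = "wx"  ["wx"]
41. n14.cnt = 23  [C.fin * -1 + 33]
42. n14.idx = true  [d.off == false]
43. n18.env = 26  [C.cnt + 3]
44. n19.live = "qp"  ["qp"]
45. n19.fin = 29  [S.env + 3]
46. n20.off = true  [terminal]
47. n21.hot = false  [terminal]
48. n22.acc = true  [terminal]
49. n19.cnt = 12  [C.fin - 17]
50. n19.idx = true  [f.acc == true]
51. n23.mk = true  [terminal]
52. n18.tag = 14  [(if C.idx then C.cnt else S.env) + 2]
53. n18.hot = 15  [S.env * -1 + 41]
54. n18.sig = "pz"  ["pz"]
55. n13.env = false  [S.tag > 14]
56. n1.tag = 12  [A.off]
57. n0.tag = 4  [S.env - 7]
58. n0.hot = 15  [A.tag * 2 - 9]
59. n0.sig = "rw"  ["rw"]

14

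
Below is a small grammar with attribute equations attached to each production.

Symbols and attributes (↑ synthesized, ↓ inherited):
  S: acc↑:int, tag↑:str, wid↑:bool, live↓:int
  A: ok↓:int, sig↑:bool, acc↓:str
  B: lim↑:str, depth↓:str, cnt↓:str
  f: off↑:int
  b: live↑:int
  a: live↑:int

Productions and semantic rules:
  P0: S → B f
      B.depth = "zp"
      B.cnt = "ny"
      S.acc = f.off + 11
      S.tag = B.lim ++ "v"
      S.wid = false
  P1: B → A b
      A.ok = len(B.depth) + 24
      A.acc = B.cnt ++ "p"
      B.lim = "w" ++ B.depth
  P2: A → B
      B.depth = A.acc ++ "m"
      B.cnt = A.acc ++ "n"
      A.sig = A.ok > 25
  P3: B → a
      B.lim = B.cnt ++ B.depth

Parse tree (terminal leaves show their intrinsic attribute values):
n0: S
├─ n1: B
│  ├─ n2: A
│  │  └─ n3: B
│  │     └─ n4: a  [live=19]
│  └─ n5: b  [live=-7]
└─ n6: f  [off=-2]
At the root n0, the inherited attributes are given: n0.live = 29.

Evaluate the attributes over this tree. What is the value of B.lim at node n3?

1. n0.live = 29  [given at root]
2. n1.depth = "zp"  ["zp"]
3. n1.cnt = "ny"  ["ny"]
4. n2.ok = 26  [len(B.depth) + 24]
5. n2.acc = "nyp"  [B.cnt ++ "p"]
6. n3.depth = "nypm"  [A.acc ++ "m"]
7. n3.cnt = "nypn"  [A.acc ++ "n"]
8. n4.live = 19  [terminal]
9. n3.lim = "nypnnypm"  [B.cnt ++ B.depth]
10. n2.sig = true  [A.ok > 25]
11. n5.live = -7  [terminal]
12. n1.lim = "wzp"  ["w" ++ B.depth]
13. n6.off = -2  [terminal]
14. n0.acc = 9  [f.off + 11]
15. n0.tag = "wzpv"  [B.lim ++ "v"]
16. n0.wid = false  [false]

"nypnnypm"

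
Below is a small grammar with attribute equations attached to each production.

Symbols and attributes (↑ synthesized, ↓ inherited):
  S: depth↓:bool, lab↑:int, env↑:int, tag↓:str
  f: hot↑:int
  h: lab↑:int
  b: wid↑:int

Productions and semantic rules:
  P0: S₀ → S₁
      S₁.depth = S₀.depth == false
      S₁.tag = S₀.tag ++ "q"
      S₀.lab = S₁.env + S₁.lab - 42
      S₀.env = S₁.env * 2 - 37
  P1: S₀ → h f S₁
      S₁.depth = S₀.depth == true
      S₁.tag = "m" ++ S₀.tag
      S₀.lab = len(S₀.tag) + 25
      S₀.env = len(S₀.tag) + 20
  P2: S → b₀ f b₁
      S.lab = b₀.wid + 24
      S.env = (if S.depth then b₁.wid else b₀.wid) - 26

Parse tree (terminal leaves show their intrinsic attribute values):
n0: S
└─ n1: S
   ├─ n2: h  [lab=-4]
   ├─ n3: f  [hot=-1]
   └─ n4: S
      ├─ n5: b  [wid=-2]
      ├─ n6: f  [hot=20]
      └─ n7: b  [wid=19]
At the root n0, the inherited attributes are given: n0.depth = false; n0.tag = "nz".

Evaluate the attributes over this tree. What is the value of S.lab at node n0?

1. n0.depth = false  [given at root]
2. n0.tag = "nz"  [given at root]
3. n1.depth = true  [S₀.depth == false]
4. n1.tag = "nzq"  [S₀.tag ++ "q"]
5. n2.lab = -4  [terminal]
6. n3.hot = -1  [terminal]
7. n4.depth = true  [S₀.depth == true]
8. n4.tag = "mnzq"  ["m" ++ S₀.tag]
9. n5.wid = -2  [terminal]
10. n6.hot = 20  [terminal]
11. n7.wid = 19  [terminal]
12. n4.lab = 22  [b₀.wid + 24]
13. n4.env = -7  [(if S.depth then b₁.wid else b₀.wid) - 26]
14. n1.lab = 28  [len(S₀.tag) + 25]
15. n1.env = 23  [len(S₀.tag) + 20]
16. n0.lab = 9  [S₁.env + S₁.lab - 42]
17. n0.env = 9  [S₁.env * 2 - 37]

9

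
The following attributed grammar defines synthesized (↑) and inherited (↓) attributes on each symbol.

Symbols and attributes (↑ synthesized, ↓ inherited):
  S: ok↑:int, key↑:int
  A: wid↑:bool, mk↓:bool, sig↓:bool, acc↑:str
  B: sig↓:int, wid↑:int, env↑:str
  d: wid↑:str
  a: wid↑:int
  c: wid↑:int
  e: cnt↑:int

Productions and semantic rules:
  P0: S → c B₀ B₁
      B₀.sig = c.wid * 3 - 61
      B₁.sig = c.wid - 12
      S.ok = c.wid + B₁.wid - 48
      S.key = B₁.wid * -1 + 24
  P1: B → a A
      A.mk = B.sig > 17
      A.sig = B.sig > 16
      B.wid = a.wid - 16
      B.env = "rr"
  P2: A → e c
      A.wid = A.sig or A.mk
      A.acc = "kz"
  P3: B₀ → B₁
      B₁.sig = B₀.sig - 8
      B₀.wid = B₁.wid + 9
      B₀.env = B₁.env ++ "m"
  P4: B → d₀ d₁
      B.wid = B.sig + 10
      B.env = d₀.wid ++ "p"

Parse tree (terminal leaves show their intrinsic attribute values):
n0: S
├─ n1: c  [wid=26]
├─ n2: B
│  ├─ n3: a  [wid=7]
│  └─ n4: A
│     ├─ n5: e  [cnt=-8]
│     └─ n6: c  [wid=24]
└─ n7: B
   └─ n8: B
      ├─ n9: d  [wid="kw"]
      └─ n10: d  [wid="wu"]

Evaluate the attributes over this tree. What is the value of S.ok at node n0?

3

1. n1.wid = 26  [terminal]
2. n2.sig = 17  [c.wid * 3 - 61]
3. n3.wid = 7  [terminal]
4. n4.mk = false  [B.sig > 17]
5. n4.sig = true  [B.sig > 16]
6. n5.cnt = -8  [terminal]
7. n6.wid = 24  [terminal]
8. n4.wid = true  [A.sig or A.mk]
9. n4.acc = "kz"  ["kz"]
10. n2.wid = -9  [a.wid - 16]
11. n2.env = "rr"  ["rr"]
12. n7.sig = 14  [c.wid - 12]
13. n8.sig = 6  [B₀.sig - 8]
14. n9.wid = "kw"  [terminal]
15. n10.wid = "wu"  [terminal]
16. n8.wid = 16  [B.sig + 10]
17. n8.env = "kwp"  [d₀.wid ++ "p"]
18. n7.wid = 25  [B₁.wid + 9]
19. n7.env = "kwpm"  [B₁.env ++ "m"]
20. n0.ok = 3  [c.wid + B₁.wid - 48]
21. n0.key = -1  [B₁.wid * -1 + 24]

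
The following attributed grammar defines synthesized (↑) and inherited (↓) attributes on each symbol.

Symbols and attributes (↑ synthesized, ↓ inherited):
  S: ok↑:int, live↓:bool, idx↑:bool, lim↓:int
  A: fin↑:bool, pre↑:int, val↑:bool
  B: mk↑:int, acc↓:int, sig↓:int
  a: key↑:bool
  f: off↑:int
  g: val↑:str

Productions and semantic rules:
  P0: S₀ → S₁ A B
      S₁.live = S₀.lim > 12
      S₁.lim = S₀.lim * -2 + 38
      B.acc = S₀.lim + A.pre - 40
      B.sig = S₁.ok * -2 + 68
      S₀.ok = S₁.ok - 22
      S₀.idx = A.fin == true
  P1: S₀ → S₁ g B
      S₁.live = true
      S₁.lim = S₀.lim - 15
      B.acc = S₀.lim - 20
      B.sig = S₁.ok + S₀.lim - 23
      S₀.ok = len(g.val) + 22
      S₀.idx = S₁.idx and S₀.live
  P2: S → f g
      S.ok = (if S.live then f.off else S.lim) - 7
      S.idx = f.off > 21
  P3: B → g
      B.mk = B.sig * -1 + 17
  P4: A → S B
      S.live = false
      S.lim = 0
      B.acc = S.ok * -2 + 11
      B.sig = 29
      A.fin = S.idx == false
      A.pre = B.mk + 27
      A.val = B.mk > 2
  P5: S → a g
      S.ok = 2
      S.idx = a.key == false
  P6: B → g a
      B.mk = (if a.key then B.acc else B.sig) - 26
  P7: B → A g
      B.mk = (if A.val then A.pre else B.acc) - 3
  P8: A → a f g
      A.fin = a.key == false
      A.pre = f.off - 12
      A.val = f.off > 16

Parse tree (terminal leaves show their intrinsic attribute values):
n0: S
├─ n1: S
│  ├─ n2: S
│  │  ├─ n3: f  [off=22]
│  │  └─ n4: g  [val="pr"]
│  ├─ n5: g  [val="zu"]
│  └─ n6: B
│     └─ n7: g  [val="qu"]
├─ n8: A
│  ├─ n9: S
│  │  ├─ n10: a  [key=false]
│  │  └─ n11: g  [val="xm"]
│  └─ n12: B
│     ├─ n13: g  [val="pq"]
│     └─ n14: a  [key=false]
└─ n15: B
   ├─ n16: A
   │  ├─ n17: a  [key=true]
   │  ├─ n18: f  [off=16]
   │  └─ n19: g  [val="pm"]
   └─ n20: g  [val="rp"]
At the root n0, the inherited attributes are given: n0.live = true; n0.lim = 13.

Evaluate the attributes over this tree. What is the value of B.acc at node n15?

1. n0.live = true  [given at root]
2. n0.lim = 13  [given at root]
3. n1.live = true  [S₀.lim > 12]
4. n1.lim = 12  [S₀.lim * -2 + 38]
5. n2.live = true  [true]
6. n2.lim = -3  [S₀.lim - 15]
7. n3.off = 22  [terminal]
8. n4.val = "pr"  [terminal]
9. n2.ok = 15  [(if S.live then f.off else S.lim) - 7]
10. n2.idx = true  [f.off > 21]
11. n5.val = "zu"  [terminal]
12. n6.acc = -8  [S₀.lim - 20]
13. n6.sig = 4  [S₁.ok + S₀.lim - 23]
14. n7.val = "qu"  [terminal]
15. n6.mk = 13  [B.sig * -1 + 17]
16. n1.ok = 24  [len(g.val) + 22]
17. n1.idx = true  [S₁.idx and S₀.live]
18. n9.live = false  [false]
19. n9.lim = 0  [0]
20. n10.key = false  [terminal]
21. n11.val = "xm"  [terminal]
22. n9.ok = 2  [2]
23. n9.idx = true  [a.key == false]
24. n12.acc = 7  [S.ok * -2 + 11]
25. n12.sig = 29  [29]
26. n13.val = "pq"  [terminal]
27. n14.key = false  [terminal]
28. n12.mk = 3  [(if a.key then B.acc else B.sig) - 26]
29. n8.fin = false  [S.idx == false]
30. n8.pre = 30  [B.mk + 27]
31. n8.val = true  [B.mk > 2]
32. n15.acc = 3  [S₀.lim + A.pre - 40]
33. n15.sig = 20  [S₁.ok * -2 + 68]
34. n17.key = true  [terminal]
35. n18.off = 16  [terminal]
36. n19.val = "pm"  [terminal]
37. n16.fin = false  [a.key == false]
38. n16.pre = 4  [f.off - 12]
39. n16.val = false  [f.off > 16]
40. n20.val = "rp"  [terminal]
41. n15.mk = 0  [(if A.val then A.pre else B.acc) - 3]
42. n0.ok = 2  [S₁.ok - 22]
43. n0.idx = false  [A.fin == true]

3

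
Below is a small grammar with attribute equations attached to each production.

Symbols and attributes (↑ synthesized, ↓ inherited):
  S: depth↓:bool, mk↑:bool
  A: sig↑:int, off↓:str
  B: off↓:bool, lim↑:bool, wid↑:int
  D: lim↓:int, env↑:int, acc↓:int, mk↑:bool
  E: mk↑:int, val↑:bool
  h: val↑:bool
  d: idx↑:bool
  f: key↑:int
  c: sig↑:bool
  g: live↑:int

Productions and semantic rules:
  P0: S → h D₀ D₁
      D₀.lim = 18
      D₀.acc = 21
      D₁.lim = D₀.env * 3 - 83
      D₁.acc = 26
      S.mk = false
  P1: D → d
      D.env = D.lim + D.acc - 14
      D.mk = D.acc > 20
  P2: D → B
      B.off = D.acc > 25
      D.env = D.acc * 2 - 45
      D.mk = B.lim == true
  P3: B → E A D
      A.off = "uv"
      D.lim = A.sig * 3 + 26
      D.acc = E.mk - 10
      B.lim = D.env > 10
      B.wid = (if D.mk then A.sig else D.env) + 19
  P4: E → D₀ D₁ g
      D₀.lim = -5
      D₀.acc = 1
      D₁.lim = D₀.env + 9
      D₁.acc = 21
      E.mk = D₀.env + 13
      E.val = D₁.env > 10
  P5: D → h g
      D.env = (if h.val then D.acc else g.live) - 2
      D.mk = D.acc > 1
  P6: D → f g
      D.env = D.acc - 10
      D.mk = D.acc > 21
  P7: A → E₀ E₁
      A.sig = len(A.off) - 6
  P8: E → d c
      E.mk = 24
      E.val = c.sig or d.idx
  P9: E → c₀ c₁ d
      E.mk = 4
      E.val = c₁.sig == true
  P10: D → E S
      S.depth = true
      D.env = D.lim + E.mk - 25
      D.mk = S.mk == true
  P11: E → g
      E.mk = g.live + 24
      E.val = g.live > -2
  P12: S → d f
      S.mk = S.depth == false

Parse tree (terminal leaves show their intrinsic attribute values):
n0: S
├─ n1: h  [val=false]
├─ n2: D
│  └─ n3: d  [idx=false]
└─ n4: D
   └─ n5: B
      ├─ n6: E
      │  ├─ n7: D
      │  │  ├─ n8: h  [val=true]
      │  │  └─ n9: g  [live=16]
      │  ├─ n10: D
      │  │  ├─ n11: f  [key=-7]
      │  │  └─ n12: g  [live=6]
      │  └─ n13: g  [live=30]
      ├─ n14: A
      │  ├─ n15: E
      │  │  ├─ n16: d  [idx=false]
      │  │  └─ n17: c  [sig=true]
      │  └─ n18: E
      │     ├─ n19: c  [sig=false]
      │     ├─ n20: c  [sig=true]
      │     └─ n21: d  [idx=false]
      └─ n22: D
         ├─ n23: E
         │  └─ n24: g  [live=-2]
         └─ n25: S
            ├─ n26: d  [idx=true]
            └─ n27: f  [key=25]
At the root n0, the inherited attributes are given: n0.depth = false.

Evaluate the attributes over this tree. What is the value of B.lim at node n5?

true

1. n0.depth = false  [given at root]
2. n1.val = false  [terminal]
3. n2.lim = 18  [18]
4. n2.acc = 21  [21]
5. n3.idx = false  [terminal]
6. n2.env = 25  [D.lim + D.acc - 14]
7. n2.mk = true  [D.acc > 20]
8. n4.lim = -8  [D₀.env * 3 - 83]
9. n4.acc = 26  [26]
10. n5.off = true  [D.acc > 25]
11. n7.lim = -5  [-5]
12. n7.acc = 1  [1]
13. n8.val = true  [terminal]
14. n9.live = 16  [terminal]
15. n7.env = -1  [(if h.val then D.acc else g.live) - 2]
16. n7.mk = false  [D.acc > 1]
17. n10.lim = 8  [D₀.env + 9]
18. n10.acc = 21  [21]
19. n11.key = -7  [terminal]
20. n12.live = 6  [terminal]
21. n10.env = 11  [D.acc - 10]
22. n10.mk = false  [D.acc > 21]
23. n13.live = 30  [terminal]
24. n6.mk = 12  [D₀.env + 13]
25. n6.val = true  [D₁.env > 10]
26. n14.off = "uv"  ["uv"]
27. n16.idx = false  [terminal]
28. n17.sig = true  [terminal]
29. n15.mk = 24  [24]
30. n15.val = true  [c.sig or d.idx]
31. n19.sig = false  [terminal]
32. n20.sig = true  [terminal]
33. n21.idx = false  [terminal]
34. n18.mk = 4  [4]
35. n18.val = true  [c₁.sig == true]
36. n14.sig = -4  [len(A.off) - 6]
37. n22.lim = 14  [A.sig * 3 + 26]
38. n22.acc = 2  [E.mk - 10]
39. n24.live = -2  [terminal]
40. n23.mk = 22  [g.live + 24]
41. n23.val = false  [g.live > -2]
42. n25.depth = true  [true]
43. n26.idx = true  [terminal]
44. n27.key = 25  [terminal]
45. n25.mk = false  [S.depth == false]
46. n22.env = 11  [D.lim + E.mk - 25]
47. n22.mk = false  [S.mk == true]
48. n5.lim = true  [D.env > 10]
49. n5.wid = 30  [(if D.mk then A.sig else D.env) + 19]
50. n4.env = 7  [D.acc * 2 - 45]
51. n4.mk = true  [B.lim == true]
52. n0.mk = false  [false]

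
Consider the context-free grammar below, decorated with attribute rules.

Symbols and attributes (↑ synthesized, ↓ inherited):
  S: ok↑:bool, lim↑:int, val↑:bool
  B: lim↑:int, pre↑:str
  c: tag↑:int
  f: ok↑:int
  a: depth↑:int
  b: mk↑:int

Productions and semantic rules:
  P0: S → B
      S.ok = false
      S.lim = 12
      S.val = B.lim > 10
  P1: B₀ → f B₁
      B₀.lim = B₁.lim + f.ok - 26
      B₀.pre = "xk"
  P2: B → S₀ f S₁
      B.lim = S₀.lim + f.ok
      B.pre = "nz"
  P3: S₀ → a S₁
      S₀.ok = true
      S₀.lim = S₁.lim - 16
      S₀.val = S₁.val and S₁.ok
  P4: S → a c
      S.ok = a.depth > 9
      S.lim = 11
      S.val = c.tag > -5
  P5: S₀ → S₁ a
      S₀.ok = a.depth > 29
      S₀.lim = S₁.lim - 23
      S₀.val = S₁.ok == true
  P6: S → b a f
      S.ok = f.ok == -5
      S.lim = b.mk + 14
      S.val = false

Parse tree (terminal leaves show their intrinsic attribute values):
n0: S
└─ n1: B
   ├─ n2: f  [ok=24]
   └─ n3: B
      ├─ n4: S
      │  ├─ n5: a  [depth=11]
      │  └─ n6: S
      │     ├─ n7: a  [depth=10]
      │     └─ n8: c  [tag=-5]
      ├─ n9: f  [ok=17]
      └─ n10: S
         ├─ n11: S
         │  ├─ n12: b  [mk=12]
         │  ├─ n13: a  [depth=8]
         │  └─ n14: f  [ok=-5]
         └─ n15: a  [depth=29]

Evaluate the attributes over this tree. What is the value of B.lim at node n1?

1. n2.ok = 24  [terminal]
2. n5.depth = 11  [terminal]
3. n7.depth = 10  [terminal]
4. n8.tag = -5  [terminal]
5. n6.ok = true  [a.depth > 9]
6. n6.lim = 11  [11]
7. n6.val = false  [c.tag > -5]
8. n4.ok = true  [true]
9. n4.lim = -5  [S₁.lim - 16]
10. n4.val = false  [S₁.val and S₁.ok]
11. n9.ok = 17  [terminal]
12. n12.mk = 12  [terminal]
13. n13.depth = 8  [terminal]
14. n14.ok = -5  [terminal]
15. n11.ok = true  [f.ok == -5]
16. n11.lim = 26  [b.mk + 14]
17. n11.val = false  [false]
18. n15.depth = 29  [terminal]
19. n10.ok = false  [a.depth > 29]
20. n10.lim = 3  [S₁.lim - 23]
21. n10.val = true  [S₁.ok == true]
22. n3.lim = 12  [S₀.lim + f.ok]
23. n3.pre = "nz"  ["nz"]
24. n1.lim = 10  [B₁.lim + f.ok - 26]
25. n1.pre = "xk"  ["xk"]
26. n0.ok = false  [false]
27. n0.lim = 12  [12]
28. n0.val = false  [B.lim > 10]

10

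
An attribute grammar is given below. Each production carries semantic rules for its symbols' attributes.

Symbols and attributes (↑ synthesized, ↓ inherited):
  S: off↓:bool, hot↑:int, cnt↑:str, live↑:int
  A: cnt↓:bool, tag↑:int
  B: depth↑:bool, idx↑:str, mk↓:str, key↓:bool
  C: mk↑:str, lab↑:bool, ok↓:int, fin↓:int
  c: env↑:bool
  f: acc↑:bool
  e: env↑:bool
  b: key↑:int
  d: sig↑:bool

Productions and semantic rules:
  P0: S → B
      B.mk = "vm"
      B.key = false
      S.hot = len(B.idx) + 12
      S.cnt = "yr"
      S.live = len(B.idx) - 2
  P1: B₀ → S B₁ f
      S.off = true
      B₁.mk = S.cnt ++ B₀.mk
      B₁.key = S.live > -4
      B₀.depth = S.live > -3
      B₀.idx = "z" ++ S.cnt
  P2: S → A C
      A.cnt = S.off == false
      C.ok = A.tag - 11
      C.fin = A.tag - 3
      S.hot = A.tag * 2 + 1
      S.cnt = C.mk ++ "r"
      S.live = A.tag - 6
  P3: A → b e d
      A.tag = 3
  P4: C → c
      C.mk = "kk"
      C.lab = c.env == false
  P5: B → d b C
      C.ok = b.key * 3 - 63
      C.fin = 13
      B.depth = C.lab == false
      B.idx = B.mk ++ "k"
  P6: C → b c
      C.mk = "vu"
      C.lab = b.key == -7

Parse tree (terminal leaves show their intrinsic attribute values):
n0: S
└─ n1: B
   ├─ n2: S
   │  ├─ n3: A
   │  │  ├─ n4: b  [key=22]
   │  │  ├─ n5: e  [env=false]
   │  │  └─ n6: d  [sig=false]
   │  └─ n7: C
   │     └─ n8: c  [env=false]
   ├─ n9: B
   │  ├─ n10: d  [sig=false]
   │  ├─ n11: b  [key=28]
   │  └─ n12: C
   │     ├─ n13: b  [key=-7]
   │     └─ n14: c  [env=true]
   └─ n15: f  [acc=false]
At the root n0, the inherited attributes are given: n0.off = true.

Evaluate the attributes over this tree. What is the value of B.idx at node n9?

"kkrvmk"

1. n0.off = true  [given at root]
2. n1.mk = "vm"  ["vm"]
3. n1.key = false  [false]
4. n2.off = true  [true]
5. n3.cnt = false  [S.off == false]
6. n4.key = 22  [terminal]
7. n5.env = false  [terminal]
8. n6.sig = false  [terminal]
9. n3.tag = 3  [3]
10. n7.ok = -8  [A.tag - 11]
11. n7.fin = 0  [A.tag - 3]
12. n8.env = false  [terminal]
13. n7.mk = "kk"  ["kk"]
14. n7.lab = true  [c.env == false]
15. n2.hot = 7  [A.tag * 2 + 1]
16. n2.cnt = "kkr"  [C.mk ++ "r"]
17. n2.live = -3  [A.tag - 6]
18. n9.mk = "kkrvm"  [S.cnt ++ B₀.mk]
19. n9.key = true  [S.live > -4]
20. n10.sig = false  [terminal]
21. n11.key = 28  [terminal]
22. n12.ok = 21  [b.key * 3 - 63]
23. n12.fin = 13  [13]
24. n13.key = -7  [terminal]
25. n14.env = true  [terminal]
26. n12.mk = "vu"  ["vu"]
27. n12.lab = true  [b.key == -7]
28. n9.depth = false  [C.lab == false]
29. n9.idx = "kkrvmk"  [B.mk ++ "k"]
30. n15.acc = false  [terminal]
31. n1.depth = false  [S.live > -3]
32. n1.idx = "zkkr"  ["z" ++ S.cnt]
33. n0.hot = 16  [len(B.idx) + 12]
34. n0.cnt = "yr"  ["yr"]
35. n0.live = 2  [len(B.idx) - 2]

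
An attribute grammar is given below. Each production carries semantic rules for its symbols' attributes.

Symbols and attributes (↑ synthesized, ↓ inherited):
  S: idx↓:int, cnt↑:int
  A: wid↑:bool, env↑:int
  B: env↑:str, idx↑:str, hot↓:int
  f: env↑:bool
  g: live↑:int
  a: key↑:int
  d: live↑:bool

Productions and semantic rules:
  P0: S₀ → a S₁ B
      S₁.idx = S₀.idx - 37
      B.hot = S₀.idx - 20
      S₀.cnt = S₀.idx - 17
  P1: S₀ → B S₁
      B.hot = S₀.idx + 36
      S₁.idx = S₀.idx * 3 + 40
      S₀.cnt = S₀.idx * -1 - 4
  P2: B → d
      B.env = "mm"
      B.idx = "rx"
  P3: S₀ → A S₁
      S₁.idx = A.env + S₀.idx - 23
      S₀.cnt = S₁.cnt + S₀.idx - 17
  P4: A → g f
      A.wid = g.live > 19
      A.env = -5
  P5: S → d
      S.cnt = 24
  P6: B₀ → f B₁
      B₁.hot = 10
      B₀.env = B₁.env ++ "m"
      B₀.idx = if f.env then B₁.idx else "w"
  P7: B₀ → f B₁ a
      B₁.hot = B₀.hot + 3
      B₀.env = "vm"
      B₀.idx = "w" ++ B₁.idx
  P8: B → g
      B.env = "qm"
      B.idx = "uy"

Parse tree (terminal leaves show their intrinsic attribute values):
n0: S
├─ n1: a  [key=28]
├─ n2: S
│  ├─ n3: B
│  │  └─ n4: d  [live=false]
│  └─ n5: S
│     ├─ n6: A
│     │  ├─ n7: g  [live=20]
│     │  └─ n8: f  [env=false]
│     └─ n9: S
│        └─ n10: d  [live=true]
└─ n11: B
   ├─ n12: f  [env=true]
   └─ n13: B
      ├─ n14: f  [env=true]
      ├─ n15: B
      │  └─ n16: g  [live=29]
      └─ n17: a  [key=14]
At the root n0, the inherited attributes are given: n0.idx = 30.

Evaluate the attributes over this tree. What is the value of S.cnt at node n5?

1. n0.idx = 30  [given at root]
2. n1.key = 28  [terminal]
3. n2.idx = -7  [S₀.idx - 37]
4. n3.hot = 29  [S₀.idx + 36]
5. n4.live = false  [terminal]
6. n3.env = "mm"  ["mm"]
7. n3.idx = "rx"  ["rx"]
8. n5.idx = 19  [S₀.idx * 3 + 40]
9. n7.live = 20  [terminal]
10. n8.env = false  [terminal]
11. n6.wid = true  [g.live > 19]
12. n6.env = -5  [-5]
13. n9.idx = -9  [A.env + S₀.idx - 23]
14. n10.live = true  [terminal]
15. n9.cnt = 24  [24]
16. n5.cnt = 26  [S₁.cnt + S₀.idx - 17]
17. n2.cnt = 3  [S₀.idx * -1 - 4]
18. n11.hot = 10  [S₀.idx - 20]
19. n12.env = true  [terminal]
20. n13.hot = 10  [10]
21. n14.env = true  [terminal]
22. n15.hot = 13  [B₀.hot + 3]
23. n16.live = 29  [terminal]
24. n15.env = "qm"  ["qm"]
25. n15.idx = "uy"  ["uy"]
26. n17.key = 14  [terminal]
27. n13.env = "vm"  ["vm"]
28. n13.idx = "wuy"  ["w" ++ B₁.idx]
29. n11.env = "vmm"  [B₁.env ++ "m"]
30. n11.idx = "wuy"  [if f.env then B₁.idx else "w"]
31. n0.cnt = 13  [S₀.idx - 17]

26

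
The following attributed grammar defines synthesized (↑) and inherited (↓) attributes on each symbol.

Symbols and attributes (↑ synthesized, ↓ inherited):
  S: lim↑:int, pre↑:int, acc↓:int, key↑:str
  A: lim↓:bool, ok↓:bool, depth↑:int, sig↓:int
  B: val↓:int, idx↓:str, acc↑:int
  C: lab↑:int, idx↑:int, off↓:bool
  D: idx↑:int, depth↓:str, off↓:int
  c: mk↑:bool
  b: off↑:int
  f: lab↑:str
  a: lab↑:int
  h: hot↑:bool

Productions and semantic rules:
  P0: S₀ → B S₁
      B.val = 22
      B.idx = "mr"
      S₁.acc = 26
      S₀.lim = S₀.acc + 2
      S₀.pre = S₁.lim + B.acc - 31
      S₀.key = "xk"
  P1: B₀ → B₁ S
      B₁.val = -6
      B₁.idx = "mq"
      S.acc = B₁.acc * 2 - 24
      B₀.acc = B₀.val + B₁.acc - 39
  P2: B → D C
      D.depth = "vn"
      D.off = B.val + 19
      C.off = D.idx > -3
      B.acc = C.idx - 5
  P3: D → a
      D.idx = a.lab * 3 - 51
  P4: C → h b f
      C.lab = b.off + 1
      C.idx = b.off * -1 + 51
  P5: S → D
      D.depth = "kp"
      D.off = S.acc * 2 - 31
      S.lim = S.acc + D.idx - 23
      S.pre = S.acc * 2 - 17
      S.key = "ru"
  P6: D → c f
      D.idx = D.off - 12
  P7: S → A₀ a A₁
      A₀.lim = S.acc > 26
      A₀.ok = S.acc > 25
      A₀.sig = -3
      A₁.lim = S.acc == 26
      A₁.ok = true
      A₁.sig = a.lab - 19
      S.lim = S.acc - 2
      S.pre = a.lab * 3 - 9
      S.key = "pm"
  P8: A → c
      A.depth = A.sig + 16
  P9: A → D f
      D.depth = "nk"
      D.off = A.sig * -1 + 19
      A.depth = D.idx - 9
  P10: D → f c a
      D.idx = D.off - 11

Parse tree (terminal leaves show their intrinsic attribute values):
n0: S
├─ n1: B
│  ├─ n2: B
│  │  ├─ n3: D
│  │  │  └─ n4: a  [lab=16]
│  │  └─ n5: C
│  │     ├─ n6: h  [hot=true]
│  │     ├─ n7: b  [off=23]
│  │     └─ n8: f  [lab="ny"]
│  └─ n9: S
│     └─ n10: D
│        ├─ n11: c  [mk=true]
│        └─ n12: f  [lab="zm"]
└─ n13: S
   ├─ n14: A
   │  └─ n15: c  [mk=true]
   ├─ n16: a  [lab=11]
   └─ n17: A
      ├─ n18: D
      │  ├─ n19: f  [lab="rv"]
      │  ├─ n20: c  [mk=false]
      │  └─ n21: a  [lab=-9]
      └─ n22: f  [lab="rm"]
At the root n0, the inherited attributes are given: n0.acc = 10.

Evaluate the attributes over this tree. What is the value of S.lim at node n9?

1. n0.acc = 10  [given at root]
2. n1.val = 22  [22]
3. n1.idx = "mr"  ["mr"]
4. n2.val = -6  [-6]
5. n2.idx = "mq"  ["mq"]
6. n3.depth = "vn"  ["vn"]
7. n3.off = 13  [B.val + 19]
8. n4.lab = 16  [terminal]
9. n3.idx = -3  [a.lab * 3 - 51]
10. n5.off = false  [D.idx > -3]
11. n6.hot = true  [terminal]
12. n7.off = 23  [terminal]
13. n8.lab = "ny"  [terminal]
14. n5.lab = 24  [b.off + 1]
15. n5.idx = 28  [b.off * -1 + 51]
16. n2.acc = 23  [C.idx - 5]
17. n9.acc = 22  [B₁.acc * 2 - 24]
18. n10.depth = "kp"  ["kp"]
19. n10.off = 13  [S.acc * 2 - 31]
20. n11.mk = true  [terminal]
21. n12.lab = "zm"  [terminal]
22. n10.idx = 1  [D.off - 12]
23. n9.lim = 0  [S.acc + D.idx - 23]
24. n9.pre = 27  [S.acc * 2 - 17]
25. n9.key = "ru"  ["ru"]
26. n1.acc = 6  [B₀.val + B₁.acc - 39]
27. n13.acc = 26  [26]
28. n14.lim = false  [S.acc > 26]
29. n14.ok = true  [S.acc > 25]
30. n14.sig = -3  [-3]
31. n15.mk = true  [terminal]
32. n14.depth = 13  [A.sig + 16]
33. n16.lab = 11  [terminal]
34. n17.lim = true  [S.acc == 26]
35. n17.ok = true  [true]
36. n17.sig = -8  [a.lab - 19]
37. n18.depth = "nk"  ["nk"]
38. n18.off = 27  [A.sig * -1 + 19]
39. n19.lab = "rv"  [terminal]
40. n20.mk = false  [terminal]
41. n21.lab = -9  [terminal]
42. n18.idx = 16  [D.off - 11]
43. n22.lab = "rm"  [terminal]
44. n17.depth = 7  [D.idx - 9]
45. n13.lim = 24  [S.acc - 2]
46. n13.pre = 24  [a.lab * 3 - 9]
47. n13.key = "pm"  ["pm"]
48. n0.lim = 12  [S₀.acc + 2]
49. n0.pre = -1  [S₁.lim + B.acc - 31]
50. n0.key = "xk"  ["xk"]

0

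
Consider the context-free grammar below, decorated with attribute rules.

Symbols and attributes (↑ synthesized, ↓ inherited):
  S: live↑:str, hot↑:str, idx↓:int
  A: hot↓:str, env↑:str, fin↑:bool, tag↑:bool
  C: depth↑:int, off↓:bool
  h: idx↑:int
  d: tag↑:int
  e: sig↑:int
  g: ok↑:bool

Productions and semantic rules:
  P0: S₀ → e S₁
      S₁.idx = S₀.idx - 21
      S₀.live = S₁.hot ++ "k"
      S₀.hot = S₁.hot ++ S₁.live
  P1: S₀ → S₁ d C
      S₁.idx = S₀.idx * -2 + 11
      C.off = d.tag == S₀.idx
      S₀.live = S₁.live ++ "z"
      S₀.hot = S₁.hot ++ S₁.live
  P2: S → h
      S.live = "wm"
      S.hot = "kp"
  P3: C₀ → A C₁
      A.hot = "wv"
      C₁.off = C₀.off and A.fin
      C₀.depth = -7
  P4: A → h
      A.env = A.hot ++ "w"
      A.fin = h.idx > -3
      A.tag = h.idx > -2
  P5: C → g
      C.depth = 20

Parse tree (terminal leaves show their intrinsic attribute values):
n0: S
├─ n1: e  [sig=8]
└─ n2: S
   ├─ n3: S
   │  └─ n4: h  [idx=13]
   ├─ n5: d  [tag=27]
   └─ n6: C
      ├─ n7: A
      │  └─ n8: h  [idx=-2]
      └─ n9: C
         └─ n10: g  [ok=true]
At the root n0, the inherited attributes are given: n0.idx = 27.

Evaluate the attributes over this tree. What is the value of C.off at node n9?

1. n0.idx = 27  [given at root]
2. n1.sig = 8  [terminal]
3. n2.idx = 6  [S₀.idx - 21]
4. n3.idx = -1  [S₀.idx * -2 + 11]
5. n4.idx = 13  [terminal]
6. n3.live = "wm"  ["wm"]
7. n3.hot = "kp"  ["kp"]
8. n5.tag = 27  [terminal]
9. n6.off = false  [d.tag == S₀.idx]
10. n7.hot = "wv"  ["wv"]
11. n8.idx = -2  [terminal]
12. n7.env = "wvw"  [A.hot ++ "w"]
13. n7.fin = true  [h.idx > -3]
14. n7.tag = false  [h.idx > -2]
15. n9.off = false  [C₀.off and A.fin]
16. n10.ok = true  [terminal]
17. n9.depth = 20  [20]
18. n6.depth = -7  [-7]
19. n2.live = "wmz"  [S₁.live ++ "z"]
20. n2.hot = "kpwm"  [S₁.hot ++ S₁.live]
21. n0.live = "kpwmk"  [S₁.hot ++ "k"]
22. n0.hot = "kpwmwmz"  [S₁.hot ++ S₁.live]

false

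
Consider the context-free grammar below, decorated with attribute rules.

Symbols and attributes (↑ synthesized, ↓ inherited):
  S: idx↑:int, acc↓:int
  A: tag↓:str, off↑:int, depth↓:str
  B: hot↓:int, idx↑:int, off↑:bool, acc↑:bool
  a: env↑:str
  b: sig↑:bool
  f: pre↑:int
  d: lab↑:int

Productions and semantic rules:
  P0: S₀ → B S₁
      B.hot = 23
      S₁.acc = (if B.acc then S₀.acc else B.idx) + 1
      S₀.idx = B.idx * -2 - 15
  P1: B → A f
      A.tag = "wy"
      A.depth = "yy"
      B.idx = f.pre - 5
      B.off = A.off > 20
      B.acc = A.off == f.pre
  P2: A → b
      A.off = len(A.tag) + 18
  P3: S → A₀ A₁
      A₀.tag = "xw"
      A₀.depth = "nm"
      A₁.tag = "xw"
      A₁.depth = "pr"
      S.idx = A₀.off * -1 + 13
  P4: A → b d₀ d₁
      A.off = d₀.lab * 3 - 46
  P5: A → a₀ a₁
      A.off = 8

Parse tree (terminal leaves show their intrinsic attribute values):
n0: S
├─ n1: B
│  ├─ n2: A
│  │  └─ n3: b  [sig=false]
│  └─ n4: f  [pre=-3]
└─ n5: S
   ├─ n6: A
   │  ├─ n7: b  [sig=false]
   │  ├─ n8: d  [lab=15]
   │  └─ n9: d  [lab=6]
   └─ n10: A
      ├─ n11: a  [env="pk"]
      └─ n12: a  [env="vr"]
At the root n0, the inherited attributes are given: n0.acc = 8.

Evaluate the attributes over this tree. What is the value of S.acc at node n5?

1. n0.acc = 8  [given at root]
2. n1.hot = 23  [23]
3. n2.tag = "wy"  ["wy"]
4. n2.depth = "yy"  ["yy"]
5. n3.sig = false  [terminal]
6. n2.off = 20  [len(A.tag) + 18]
7. n4.pre = -3  [terminal]
8. n1.idx = -8  [f.pre - 5]
9. n1.off = false  [A.off > 20]
10. n1.acc = false  [A.off == f.pre]
11. n5.acc = -7  [(if B.acc then S₀.acc else B.idx) + 1]
12. n6.tag = "xw"  ["xw"]
13. n6.depth = "nm"  ["nm"]
14. n7.sig = false  [terminal]
15. n8.lab = 15  [terminal]
16. n9.lab = 6  [terminal]
17. n6.off = -1  [d₀.lab * 3 - 46]
18. n10.tag = "xw"  ["xw"]
19. n10.depth = "pr"  ["pr"]
20. n11.env = "pk"  [terminal]
21. n12.env = "vr"  [terminal]
22. n10.off = 8  [8]
23. n5.idx = 14  [A₀.off * -1 + 13]
24. n0.idx = 1  [B.idx * -2 - 15]

-7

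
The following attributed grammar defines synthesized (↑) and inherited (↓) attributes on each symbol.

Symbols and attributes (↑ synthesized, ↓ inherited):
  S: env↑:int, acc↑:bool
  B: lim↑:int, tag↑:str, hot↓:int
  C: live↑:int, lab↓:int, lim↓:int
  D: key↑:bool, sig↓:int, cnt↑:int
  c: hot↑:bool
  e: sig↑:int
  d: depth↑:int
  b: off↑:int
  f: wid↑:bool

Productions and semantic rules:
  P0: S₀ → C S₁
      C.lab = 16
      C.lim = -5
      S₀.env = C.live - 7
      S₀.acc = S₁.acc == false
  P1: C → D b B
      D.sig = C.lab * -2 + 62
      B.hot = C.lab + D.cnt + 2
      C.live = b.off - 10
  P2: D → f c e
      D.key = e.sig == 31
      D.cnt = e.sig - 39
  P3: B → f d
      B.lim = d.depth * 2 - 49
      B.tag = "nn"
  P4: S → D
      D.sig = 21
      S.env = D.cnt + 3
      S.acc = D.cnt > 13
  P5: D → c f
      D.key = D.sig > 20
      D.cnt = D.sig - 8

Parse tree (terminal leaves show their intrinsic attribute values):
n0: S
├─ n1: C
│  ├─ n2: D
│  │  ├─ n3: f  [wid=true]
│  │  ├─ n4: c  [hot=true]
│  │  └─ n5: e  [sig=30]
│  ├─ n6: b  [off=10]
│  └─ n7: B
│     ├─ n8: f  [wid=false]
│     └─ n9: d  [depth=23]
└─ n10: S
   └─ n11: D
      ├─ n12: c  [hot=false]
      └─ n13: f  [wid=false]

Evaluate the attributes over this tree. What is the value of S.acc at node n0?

true

1. n1.lab = 16  [16]
2. n1.lim = -5  [-5]
3. n2.sig = 30  [C.lab * -2 + 62]
4. n3.wid = true  [terminal]
5. n4.hot = true  [terminal]
6. n5.sig = 30  [terminal]
7. n2.key = false  [e.sig == 31]
8. n2.cnt = -9  [e.sig - 39]
9. n6.off = 10  [terminal]
10. n7.hot = 9  [C.lab + D.cnt + 2]
11. n8.wid = false  [terminal]
12. n9.depth = 23  [terminal]
13. n7.lim = -3  [d.depth * 2 - 49]
14. n7.tag = "nn"  ["nn"]
15. n1.live = 0  [b.off - 10]
16. n11.sig = 21  [21]
17. n12.hot = false  [terminal]
18. n13.wid = false  [terminal]
19. n11.key = true  [D.sig > 20]
20. n11.cnt = 13  [D.sig - 8]
21. n10.env = 16  [D.cnt + 3]
22. n10.acc = false  [D.cnt > 13]
23. n0.env = -7  [C.live - 7]
24. n0.acc = true  [S₁.acc == false]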